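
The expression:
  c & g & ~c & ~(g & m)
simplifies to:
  False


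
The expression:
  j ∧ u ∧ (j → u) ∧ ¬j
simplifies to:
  False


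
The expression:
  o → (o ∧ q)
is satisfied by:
  {q: True, o: False}
  {o: False, q: False}
  {o: True, q: True}


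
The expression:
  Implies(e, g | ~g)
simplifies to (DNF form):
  True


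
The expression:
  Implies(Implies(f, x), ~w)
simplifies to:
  ~w | (f & ~x)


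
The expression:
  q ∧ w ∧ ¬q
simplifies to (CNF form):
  False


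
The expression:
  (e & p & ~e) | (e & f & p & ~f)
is never true.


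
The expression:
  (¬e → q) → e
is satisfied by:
  {e: True, q: False}
  {q: False, e: False}
  {q: True, e: True}


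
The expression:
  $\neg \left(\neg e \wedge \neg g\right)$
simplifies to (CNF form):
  $e \vee g$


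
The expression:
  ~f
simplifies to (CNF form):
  ~f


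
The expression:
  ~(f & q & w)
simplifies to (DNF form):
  ~f | ~q | ~w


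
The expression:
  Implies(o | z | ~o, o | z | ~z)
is always true.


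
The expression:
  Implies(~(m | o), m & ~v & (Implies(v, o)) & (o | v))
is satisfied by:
  {o: True, m: True}
  {o: True, m: False}
  {m: True, o: False}


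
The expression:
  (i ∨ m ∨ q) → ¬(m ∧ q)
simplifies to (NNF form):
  ¬m ∨ ¬q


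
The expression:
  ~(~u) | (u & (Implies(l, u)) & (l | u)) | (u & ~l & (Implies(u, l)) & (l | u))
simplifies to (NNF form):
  u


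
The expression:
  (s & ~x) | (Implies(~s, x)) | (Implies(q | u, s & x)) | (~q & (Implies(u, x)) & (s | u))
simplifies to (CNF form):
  (s | x | ~q) & (s | x | ~u)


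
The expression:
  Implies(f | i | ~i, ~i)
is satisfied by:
  {i: False}


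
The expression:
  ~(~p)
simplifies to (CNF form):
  p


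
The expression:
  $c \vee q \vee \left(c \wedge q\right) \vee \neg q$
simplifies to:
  $\text{True}$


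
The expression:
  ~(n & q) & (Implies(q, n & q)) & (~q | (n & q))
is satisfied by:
  {q: False}


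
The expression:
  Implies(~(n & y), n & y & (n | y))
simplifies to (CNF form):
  n & y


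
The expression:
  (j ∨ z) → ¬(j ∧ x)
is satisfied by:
  {x: False, j: False}
  {j: True, x: False}
  {x: True, j: False}


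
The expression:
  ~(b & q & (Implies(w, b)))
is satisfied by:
  {q: False, b: False}
  {b: True, q: False}
  {q: True, b: False}


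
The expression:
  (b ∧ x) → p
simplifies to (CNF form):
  p ∨ ¬b ∨ ¬x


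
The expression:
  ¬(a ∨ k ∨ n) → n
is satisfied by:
  {n: True, a: True, k: True}
  {n: True, a: True, k: False}
  {n: True, k: True, a: False}
  {n: True, k: False, a: False}
  {a: True, k: True, n: False}
  {a: True, k: False, n: False}
  {k: True, a: False, n: False}


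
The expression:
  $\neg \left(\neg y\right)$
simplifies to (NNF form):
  $y$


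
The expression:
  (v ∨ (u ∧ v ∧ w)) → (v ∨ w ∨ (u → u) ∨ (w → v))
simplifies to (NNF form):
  True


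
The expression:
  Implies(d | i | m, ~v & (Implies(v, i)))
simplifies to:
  ~v | (~d & ~i & ~m)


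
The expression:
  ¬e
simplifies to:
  ¬e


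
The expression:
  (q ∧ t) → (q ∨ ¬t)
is always true.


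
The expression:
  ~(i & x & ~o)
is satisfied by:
  {o: True, x: False, i: False}
  {o: False, x: False, i: False}
  {i: True, o: True, x: False}
  {i: True, o: False, x: False}
  {x: True, o: True, i: False}
  {x: True, o: False, i: False}
  {x: True, i: True, o: True}


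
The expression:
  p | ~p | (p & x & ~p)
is always true.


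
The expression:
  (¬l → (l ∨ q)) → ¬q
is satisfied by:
  {q: False}


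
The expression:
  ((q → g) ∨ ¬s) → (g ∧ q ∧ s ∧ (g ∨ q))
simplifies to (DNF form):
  q ∧ s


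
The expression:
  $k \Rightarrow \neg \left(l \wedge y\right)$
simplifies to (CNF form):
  $\neg k \vee \neg l \vee \neg y$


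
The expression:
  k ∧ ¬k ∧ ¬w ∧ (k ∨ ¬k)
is never true.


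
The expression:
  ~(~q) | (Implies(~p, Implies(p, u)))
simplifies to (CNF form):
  True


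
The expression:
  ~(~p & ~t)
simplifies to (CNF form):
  p | t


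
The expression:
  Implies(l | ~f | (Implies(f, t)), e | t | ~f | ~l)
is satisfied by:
  {t: True, e: True, l: False, f: False}
  {t: True, l: False, e: False, f: False}
  {e: True, t: False, l: False, f: False}
  {t: False, l: False, e: False, f: False}
  {f: True, t: True, e: True, l: False}
  {f: True, t: True, l: False, e: False}
  {f: True, e: True, t: False, l: False}
  {f: True, t: False, l: False, e: False}
  {t: True, l: True, e: True, f: False}
  {t: True, l: True, f: False, e: False}
  {l: True, e: True, f: False, t: False}
  {l: True, f: False, e: False, t: False}
  {t: True, l: True, f: True, e: True}
  {t: True, l: True, f: True, e: False}
  {l: True, f: True, e: True, t: False}


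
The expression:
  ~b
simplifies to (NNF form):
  ~b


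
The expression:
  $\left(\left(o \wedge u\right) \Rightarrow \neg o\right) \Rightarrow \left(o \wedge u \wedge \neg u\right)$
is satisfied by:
  {u: True, o: True}


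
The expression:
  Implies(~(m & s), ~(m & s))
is always true.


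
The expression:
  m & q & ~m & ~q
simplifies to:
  False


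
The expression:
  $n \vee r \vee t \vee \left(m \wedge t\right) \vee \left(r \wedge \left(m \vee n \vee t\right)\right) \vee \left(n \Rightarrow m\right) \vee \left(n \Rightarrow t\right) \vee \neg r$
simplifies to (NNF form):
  $\text{True}$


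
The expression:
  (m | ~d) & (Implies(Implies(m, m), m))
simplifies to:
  m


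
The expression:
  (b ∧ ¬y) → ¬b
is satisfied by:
  {y: True, b: False}
  {b: False, y: False}
  {b: True, y: True}


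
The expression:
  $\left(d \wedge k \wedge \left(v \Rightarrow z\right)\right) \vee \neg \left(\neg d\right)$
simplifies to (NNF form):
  $d$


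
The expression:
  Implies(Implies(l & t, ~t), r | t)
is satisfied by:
  {r: True, t: True}
  {r: True, t: False}
  {t: True, r: False}


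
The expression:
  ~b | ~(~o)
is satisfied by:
  {o: True, b: False}
  {b: False, o: False}
  {b: True, o: True}


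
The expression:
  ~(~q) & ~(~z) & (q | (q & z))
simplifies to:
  q & z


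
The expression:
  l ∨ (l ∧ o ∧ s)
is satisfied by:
  {l: True}


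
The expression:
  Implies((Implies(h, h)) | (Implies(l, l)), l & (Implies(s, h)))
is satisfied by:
  {h: True, l: True, s: False}
  {l: True, s: False, h: False}
  {h: True, s: True, l: True}


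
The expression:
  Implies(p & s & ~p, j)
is always true.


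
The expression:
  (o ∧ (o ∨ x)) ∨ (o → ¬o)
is always true.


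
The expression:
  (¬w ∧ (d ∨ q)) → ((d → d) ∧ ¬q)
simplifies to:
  w ∨ ¬q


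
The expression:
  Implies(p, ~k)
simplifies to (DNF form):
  ~k | ~p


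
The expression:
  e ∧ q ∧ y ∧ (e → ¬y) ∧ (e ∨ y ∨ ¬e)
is never true.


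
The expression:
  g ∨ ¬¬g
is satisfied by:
  {g: True}


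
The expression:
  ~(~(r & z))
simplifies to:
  r & z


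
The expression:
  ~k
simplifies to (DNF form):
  ~k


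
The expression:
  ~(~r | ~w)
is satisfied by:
  {r: True, w: True}


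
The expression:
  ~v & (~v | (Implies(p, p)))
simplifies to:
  ~v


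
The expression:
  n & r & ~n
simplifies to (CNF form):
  False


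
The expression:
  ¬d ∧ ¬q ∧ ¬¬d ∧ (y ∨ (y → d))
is never true.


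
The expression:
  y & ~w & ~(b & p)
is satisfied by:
  {y: True, w: False, p: False, b: False}
  {b: True, y: True, w: False, p: False}
  {p: True, y: True, w: False, b: False}


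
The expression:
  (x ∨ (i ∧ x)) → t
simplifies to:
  t ∨ ¬x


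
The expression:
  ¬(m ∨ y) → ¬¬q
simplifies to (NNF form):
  m ∨ q ∨ y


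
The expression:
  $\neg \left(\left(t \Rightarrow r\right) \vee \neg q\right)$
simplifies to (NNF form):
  $q \wedge t \wedge \neg r$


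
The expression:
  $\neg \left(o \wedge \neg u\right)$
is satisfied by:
  {u: True, o: False}
  {o: False, u: False}
  {o: True, u: True}


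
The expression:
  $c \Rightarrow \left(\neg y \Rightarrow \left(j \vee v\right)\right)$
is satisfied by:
  {y: True, v: True, j: True, c: False}
  {y: True, v: True, j: False, c: False}
  {y: True, j: True, c: False, v: False}
  {y: True, j: False, c: False, v: False}
  {v: True, j: True, c: False, y: False}
  {v: True, j: False, c: False, y: False}
  {j: True, v: False, c: False, y: False}
  {j: False, v: False, c: False, y: False}
  {y: True, v: True, c: True, j: True}
  {y: True, v: True, c: True, j: False}
  {y: True, c: True, j: True, v: False}
  {y: True, c: True, j: False, v: False}
  {c: True, v: True, j: True, y: False}
  {c: True, v: True, j: False, y: False}
  {c: True, j: True, v: False, y: False}


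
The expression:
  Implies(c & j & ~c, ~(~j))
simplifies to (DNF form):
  True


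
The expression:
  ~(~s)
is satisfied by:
  {s: True}


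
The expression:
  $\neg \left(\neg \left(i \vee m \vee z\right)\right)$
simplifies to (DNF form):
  $i \vee m \vee z$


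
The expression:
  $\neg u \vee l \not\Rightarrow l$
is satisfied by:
  {u: False}


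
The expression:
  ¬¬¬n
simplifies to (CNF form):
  ¬n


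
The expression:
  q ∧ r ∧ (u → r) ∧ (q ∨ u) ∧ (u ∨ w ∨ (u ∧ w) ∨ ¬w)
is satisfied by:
  {r: True, q: True}


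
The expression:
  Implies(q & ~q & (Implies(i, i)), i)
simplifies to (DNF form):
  True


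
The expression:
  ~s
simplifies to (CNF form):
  ~s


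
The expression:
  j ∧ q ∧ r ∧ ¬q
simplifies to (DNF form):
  False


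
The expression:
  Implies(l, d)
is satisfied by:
  {d: True, l: False}
  {l: False, d: False}
  {l: True, d: True}


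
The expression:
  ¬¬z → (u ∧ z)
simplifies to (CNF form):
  u ∨ ¬z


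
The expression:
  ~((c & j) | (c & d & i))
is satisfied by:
  {i: False, c: False, j: False, d: False}
  {d: True, i: False, c: False, j: False}
  {i: True, d: False, c: False, j: False}
  {d: True, i: True, c: False, j: False}
  {j: True, d: False, i: False, c: False}
  {j: True, d: True, i: False, c: False}
  {j: True, i: True, d: False, c: False}
  {j: True, d: True, i: True, c: False}
  {c: True, j: False, i: False, d: False}
  {c: True, d: True, j: False, i: False}
  {c: True, i: True, j: False, d: False}


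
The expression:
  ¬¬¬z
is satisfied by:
  {z: False}


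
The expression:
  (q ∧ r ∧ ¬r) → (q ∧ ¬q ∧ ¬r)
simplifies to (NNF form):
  True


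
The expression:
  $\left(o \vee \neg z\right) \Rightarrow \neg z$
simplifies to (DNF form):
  $\neg o \vee \neg z$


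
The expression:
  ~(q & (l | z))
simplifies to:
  ~q | (~l & ~z)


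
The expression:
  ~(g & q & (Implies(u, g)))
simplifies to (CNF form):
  ~g | ~q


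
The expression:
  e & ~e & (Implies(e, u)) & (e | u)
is never true.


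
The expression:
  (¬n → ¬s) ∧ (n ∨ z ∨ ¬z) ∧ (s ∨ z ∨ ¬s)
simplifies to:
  n ∨ ¬s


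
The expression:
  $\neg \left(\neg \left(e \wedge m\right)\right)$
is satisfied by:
  {m: True, e: True}


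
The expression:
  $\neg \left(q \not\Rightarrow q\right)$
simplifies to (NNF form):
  $\text{True}$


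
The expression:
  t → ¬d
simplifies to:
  ¬d ∨ ¬t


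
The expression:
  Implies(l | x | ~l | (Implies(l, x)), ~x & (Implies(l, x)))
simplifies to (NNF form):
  ~l & ~x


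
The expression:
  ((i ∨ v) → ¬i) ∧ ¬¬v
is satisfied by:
  {v: True, i: False}


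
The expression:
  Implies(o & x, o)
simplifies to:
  True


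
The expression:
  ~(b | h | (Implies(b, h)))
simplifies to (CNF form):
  False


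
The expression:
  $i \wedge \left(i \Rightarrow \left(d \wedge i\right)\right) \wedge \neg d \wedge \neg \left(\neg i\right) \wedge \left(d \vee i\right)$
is never true.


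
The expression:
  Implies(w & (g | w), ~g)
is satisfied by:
  {w: False, g: False}
  {g: True, w: False}
  {w: True, g: False}


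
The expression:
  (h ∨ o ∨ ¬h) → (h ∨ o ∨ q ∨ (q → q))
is always true.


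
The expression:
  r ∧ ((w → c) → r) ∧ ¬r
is never true.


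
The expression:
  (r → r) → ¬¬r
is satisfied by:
  {r: True}


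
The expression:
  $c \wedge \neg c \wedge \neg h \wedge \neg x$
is never true.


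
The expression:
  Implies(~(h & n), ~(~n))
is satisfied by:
  {n: True}


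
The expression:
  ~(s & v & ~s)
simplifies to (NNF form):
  True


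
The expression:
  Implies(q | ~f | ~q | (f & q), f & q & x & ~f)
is never true.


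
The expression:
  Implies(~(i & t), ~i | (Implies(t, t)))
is always true.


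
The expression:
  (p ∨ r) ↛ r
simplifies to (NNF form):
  p ∧ ¬r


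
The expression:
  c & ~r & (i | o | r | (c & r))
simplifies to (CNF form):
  c & ~r & (i | o)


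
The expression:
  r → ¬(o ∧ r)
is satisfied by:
  {o: False, r: False}
  {r: True, o: False}
  {o: True, r: False}


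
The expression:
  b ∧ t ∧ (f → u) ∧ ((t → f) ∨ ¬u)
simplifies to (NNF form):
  b ∧ t ∧ (f ∨ ¬u) ∧ (u ∨ ¬f)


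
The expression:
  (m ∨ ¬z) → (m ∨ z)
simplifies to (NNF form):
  m ∨ z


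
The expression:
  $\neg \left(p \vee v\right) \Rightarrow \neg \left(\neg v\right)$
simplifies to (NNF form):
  $p \vee v$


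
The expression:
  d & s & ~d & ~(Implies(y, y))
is never true.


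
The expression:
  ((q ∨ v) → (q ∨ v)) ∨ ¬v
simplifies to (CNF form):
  True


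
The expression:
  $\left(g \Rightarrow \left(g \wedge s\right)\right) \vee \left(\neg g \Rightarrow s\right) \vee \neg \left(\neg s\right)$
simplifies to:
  $\text{True}$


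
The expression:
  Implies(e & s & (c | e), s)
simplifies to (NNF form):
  True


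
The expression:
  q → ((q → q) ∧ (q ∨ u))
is always true.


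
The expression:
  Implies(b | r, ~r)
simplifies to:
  ~r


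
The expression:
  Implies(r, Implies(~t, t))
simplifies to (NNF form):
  t | ~r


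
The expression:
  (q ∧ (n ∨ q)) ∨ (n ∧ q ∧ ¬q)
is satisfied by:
  {q: True}


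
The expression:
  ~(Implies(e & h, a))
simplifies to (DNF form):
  e & h & ~a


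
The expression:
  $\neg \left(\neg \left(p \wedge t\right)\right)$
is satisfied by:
  {t: True, p: True}


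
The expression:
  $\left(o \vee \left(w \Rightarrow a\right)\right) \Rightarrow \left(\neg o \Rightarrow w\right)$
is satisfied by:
  {o: True, w: True}
  {o: True, w: False}
  {w: True, o: False}


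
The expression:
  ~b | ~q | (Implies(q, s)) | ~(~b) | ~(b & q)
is always true.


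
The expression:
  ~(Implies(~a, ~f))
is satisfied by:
  {f: True, a: False}


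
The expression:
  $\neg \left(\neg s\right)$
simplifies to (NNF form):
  $s$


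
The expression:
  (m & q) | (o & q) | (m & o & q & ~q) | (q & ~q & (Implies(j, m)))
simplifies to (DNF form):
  (m & q) | (o & q)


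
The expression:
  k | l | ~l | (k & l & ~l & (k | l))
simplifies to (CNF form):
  True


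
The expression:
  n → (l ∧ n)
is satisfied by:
  {l: True, n: False}
  {n: False, l: False}
  {n: True, l: True}


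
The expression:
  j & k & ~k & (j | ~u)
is never true.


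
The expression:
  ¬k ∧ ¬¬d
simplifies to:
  d ∧ ¬k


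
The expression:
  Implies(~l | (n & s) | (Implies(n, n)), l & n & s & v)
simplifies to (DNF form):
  l & n & s & v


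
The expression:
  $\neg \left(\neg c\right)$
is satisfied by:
  {c: True}


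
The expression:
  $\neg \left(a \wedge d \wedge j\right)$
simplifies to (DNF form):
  $\neg a \vee \neg d \vee \neg j$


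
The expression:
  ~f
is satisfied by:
  {f: False}


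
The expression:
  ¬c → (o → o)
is always true.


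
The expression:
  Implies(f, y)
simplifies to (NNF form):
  y | ~f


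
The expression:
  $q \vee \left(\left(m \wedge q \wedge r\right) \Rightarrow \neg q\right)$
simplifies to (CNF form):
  $\text{True}$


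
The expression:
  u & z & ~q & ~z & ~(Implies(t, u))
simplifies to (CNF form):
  False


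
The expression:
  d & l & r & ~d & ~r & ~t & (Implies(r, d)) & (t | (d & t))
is never true.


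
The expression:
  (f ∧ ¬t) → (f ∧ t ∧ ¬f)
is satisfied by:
  {t: True, f: False}
  {f: False, t: False}
  {f: True, t: True}


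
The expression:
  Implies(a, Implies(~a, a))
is always true.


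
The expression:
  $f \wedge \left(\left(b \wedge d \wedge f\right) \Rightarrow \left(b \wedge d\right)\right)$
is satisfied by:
  {f: True}


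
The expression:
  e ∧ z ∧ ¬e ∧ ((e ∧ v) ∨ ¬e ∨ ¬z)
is never true.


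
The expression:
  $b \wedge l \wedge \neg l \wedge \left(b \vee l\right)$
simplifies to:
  $\text{False}$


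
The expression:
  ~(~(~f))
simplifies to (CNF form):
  ~f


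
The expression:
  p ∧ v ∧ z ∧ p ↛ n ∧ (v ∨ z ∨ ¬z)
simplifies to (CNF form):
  p ∧ v ∧ z ∧ ¬n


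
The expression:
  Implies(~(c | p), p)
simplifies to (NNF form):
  c | p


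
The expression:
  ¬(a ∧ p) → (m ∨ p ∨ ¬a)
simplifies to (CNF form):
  m ∨ p ∨ ¬a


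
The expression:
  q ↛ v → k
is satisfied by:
  {k: True, v: True, q: False}
  {k: True, v: False, q: False}
  {v: True, k: False, q: False}
  {k: False, v: False, q: False}
  {q: True, k: True, v: True}
  {q: True, k: True, v: False}
  {q: True, v: True, k: False}


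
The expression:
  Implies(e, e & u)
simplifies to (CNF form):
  u | ~e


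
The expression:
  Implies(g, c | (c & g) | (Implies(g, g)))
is always true.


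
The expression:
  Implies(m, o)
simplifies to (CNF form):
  o | ~m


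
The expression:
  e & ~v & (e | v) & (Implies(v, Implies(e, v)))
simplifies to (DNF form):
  e & ~v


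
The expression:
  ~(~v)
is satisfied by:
  {v: True}


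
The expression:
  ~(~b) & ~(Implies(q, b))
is never true.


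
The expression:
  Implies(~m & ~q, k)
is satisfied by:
  {k: True, q: True, m: True}
  {k: True, q: True, m: False}
  {k: True, m: True, q: False}
  {k: True, m: False, q: False}
  {q: True, m: True, k: False}
  {q: True, m: False, k: False}
  {m: True, q: False, k: False}


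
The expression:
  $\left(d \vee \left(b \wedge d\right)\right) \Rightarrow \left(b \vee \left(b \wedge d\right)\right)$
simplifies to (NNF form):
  $b \vee \neg d$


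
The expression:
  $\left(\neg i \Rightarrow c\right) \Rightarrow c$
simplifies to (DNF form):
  $c \vee \neg i$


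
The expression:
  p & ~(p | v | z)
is never true.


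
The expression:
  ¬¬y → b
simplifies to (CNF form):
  b ∨ ¬y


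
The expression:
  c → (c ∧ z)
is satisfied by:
  {z: True, c: False}
  {c: False, z: False}
  {c: True, z: True}


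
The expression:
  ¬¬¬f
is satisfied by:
  {f: False}


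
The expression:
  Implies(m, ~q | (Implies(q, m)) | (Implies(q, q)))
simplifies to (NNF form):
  True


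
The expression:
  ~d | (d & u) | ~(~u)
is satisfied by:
  {u: True, d: False}
  {d: False, u: False}
  {d: True, u: True}


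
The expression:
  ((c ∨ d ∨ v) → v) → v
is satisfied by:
  {c: True, d: True, v: True}
  {c: True, d: True, v: False}
  {c: True, v: True, d: False}
  {c: True, v: False, d: False}
  {d: True, v: True, c: False}
  {d: True, v: False, c: False}
  {v: True, d: False, c: False}


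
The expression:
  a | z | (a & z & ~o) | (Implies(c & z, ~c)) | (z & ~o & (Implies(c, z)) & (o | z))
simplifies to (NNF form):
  True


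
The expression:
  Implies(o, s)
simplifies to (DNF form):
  s | ~o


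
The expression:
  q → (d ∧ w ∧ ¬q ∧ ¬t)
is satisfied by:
  {q: False}


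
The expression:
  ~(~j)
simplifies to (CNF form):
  j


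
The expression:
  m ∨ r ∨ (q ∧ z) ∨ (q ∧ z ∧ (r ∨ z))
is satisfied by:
  {r: True, q: True, m: True, z: True}
  {r: True, q: True, m: True, z: False}
  {r: True, m: True, z: True, q: False}
  {r: True, m: True, z: False, q: False}
  {r: True, q: True, z: True, m: False}
  {r: True, q: True, z: False, m: False}
  {r: True, z: True, m: False, q: False}
  {r: True, z: False, m: False, q: False}
  {q: True, m: True, z: True, r: False}
  {q: True, m: True, z: False, r: False}
  {m: True, z: True, r: False, q: False}
  {m: True, r: False, z: False, q: False}
  {q: True, z: True, r: False, m: False}


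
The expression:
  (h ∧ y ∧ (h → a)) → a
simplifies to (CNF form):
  True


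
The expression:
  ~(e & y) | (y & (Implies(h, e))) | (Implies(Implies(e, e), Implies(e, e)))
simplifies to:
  True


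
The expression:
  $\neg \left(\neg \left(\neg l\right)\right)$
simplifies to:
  $\neg l$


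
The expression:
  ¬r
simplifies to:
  ¬r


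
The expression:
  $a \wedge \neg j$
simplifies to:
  $a \wedge \neg j$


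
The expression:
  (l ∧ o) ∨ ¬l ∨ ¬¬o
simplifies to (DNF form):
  o ∨ ¬l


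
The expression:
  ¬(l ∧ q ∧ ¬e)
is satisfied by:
  {e: True, l: False, q: False}
  {l: False, q: False, e: False}
  {q: True, e: True, l: False}
  {q: True, l: False, e: False}
  {e: True, l: True, q: False}
  {l: True, e: False, q: False}
  {q: True, l: True, e: True}


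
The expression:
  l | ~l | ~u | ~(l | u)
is always true.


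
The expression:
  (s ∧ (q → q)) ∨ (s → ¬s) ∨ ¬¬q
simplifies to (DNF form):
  True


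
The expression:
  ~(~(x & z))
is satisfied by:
  {z: True, x: True}


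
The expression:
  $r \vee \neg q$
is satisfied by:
  {r: True, q: False}
  {q: False, r: False}
  {q: True, r: True}


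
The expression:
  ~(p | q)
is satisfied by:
  {q: False, p: False}


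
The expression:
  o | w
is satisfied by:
  {o: True, w: True}
  {o: True, w: False}
  {w: True, o: False}


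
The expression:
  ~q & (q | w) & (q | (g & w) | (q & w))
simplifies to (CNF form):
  g & w & ~q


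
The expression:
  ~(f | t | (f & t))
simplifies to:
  ~f & ~t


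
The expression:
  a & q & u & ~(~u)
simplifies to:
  a & q & u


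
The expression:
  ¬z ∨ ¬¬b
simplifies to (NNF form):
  b ∨ ¬z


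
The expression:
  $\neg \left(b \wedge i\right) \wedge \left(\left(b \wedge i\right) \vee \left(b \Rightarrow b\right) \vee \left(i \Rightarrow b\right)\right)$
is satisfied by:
  {b: False, i: False}
  {i: True, b: False}
  {b: True, i: False}


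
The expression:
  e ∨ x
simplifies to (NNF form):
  e ∨ x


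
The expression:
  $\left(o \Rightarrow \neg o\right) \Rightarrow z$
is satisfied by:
  {o: True, z: True}
  {o: True, z: False}
  {z: True, o: False}


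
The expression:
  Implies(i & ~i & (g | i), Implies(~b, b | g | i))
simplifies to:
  True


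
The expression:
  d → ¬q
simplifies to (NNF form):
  ¬d ∨ ¬q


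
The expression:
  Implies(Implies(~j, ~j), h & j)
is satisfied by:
  {h: True, j: True}


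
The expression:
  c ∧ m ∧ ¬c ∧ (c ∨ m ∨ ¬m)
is never true.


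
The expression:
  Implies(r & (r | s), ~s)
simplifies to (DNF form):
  ~r | ~s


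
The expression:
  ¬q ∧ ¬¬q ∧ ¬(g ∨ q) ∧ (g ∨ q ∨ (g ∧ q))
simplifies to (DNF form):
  False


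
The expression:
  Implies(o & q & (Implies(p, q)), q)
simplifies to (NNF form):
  True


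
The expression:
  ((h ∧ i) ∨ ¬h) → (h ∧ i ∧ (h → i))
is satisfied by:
  {h: True}


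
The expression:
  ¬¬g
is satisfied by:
  {g: True}


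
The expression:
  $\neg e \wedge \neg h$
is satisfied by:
  {e: False, h: False}


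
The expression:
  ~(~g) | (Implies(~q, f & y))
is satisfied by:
  {y: True, q: True, g: True, f: True}
  {y: True, q: True, g: True, f: False}
  {q: True, g: True, f: True, y: False}
  {q: True, g: True, f: False, y: False}
  {y: True, q: True, f: True, g: False}
  {y: True, q: True, f: False, g: False}
  {q: True, f: True, g: False, y: False}
  {q: True, f: False, g: False, y: False}
  {y: True, g: True, f: True, q: False}
  {y: True, g: True, f: False, q: False}
  {g: True, f: True, q: False, y: False}
  {g: True, q: False, f: False, y: False}
  {y: True, f: True, q: False, g: False}


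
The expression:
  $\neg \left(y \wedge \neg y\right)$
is always true.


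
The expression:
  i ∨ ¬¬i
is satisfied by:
  {i: True}


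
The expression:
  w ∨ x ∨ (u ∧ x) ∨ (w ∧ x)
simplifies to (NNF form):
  w ∨ x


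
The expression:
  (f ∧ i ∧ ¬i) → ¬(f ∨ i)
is always true.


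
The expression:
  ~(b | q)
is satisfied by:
  {q: False, b: False}


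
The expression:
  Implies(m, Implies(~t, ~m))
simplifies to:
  t | ~m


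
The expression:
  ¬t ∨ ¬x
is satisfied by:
  {t: False, x: False}
  {x: True, t: False}
  {t: True, x: False}


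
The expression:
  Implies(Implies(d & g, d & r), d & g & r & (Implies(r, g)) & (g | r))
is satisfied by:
  {d: True, g: True}


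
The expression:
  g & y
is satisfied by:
  {g: True, y: True}


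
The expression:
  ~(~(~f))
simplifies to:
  ~f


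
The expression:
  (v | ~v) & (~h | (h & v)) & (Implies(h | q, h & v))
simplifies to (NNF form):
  (h & v) | (~h & ~q)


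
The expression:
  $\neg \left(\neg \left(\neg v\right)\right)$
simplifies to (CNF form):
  $\neg v$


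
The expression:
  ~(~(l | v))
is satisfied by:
  {v: True, l: True}
  {v: True, l: False}
  {l: True, v: False}


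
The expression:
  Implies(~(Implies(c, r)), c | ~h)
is always true.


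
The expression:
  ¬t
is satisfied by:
  {t: False}


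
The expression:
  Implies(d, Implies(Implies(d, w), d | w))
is always true.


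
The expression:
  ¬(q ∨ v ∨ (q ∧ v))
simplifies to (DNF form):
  ¬q ∧ ¬v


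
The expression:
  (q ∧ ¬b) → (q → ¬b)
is always true.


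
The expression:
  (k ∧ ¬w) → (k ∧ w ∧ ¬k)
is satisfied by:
  {w: True, k: False}
  {k: False, w: False}
  {k: True, w: True}


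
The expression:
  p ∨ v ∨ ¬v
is always true.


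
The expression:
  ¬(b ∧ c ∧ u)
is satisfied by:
  {u: False, c: False, b: False}
  {b: True, u: False, c: False}
  {c: True, u: False, b: False}
  {b: True, c: True, u: False}
  {u: True, b: False, c: False}
  {b: True, u: True, c: False}
  {c: True, u: True, b: False}


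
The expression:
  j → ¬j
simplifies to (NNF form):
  ¬j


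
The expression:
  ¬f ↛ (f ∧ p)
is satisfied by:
  {f: False}


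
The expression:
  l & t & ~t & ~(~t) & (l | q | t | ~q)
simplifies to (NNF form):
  False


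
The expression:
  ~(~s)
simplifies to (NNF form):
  s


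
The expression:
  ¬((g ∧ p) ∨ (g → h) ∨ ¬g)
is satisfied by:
  {g: True, p: False, h: False}


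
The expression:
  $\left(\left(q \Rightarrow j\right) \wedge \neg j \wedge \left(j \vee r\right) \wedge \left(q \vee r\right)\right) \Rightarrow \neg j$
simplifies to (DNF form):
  $\text{True}$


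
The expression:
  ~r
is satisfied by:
  {r: False}


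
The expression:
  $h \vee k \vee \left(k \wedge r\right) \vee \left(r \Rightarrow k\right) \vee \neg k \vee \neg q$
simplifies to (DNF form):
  $\text{True}$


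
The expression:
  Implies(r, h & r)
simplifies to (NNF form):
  h | ~r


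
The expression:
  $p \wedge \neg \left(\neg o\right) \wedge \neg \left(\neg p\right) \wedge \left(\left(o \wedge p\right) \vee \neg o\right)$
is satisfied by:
  {p: True, o: True}


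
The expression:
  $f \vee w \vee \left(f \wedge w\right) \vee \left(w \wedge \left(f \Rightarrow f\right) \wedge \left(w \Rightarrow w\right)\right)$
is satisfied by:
  {w: True, f: True}
  {w: True, f: False}
  {f: True, w: False}


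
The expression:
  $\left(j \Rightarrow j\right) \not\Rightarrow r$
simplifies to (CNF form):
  $\neg r$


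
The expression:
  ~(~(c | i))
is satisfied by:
  {i: True, c: True}
  {i: True, c: False}
  {c: True, i: False}


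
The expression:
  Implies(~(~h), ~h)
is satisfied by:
  {h: False}


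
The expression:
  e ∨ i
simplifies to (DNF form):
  e ∨ i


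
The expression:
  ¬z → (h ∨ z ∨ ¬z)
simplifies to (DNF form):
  True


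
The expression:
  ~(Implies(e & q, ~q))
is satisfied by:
  {e: True, q: True}


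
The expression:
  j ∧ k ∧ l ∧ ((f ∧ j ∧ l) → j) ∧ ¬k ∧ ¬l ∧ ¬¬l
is never true.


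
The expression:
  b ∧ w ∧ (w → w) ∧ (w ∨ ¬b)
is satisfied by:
  {w: True, b: True}


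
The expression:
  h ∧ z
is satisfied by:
  {h: True, z: True}


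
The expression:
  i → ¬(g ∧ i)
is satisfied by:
  {g: False, i: False}
  {i: True, g: False}
  {g: True, i: False}


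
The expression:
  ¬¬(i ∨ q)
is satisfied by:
  {i: True, q: True}
  {i: True, q: False}
  {q: True, i: False}


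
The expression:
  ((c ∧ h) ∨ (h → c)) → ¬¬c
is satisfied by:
  {c: True, h: True}
  {c: True, h: False}
  {h: True, c: False}


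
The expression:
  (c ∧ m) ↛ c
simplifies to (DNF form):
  False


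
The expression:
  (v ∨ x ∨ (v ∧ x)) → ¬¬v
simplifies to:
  v ∨ ¬x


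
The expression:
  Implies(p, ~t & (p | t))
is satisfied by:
  {p: False, t: False}
  {t: True, p: False}
  {p: True, t: False}


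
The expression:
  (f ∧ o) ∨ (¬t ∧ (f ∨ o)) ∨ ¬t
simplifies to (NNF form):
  (f ∧ o) ∨ ¬t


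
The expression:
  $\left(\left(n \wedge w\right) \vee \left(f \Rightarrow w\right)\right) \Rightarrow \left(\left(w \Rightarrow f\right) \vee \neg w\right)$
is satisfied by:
  {f: True, w: False}
  {w: False, f: False}
  {w: True, f: True}


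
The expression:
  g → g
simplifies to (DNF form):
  True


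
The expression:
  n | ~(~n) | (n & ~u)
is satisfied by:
  {n: True}


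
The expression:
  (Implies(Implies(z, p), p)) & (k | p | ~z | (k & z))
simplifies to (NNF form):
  p | (k & z)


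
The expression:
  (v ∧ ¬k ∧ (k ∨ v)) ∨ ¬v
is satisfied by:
  {k: False, v: False}
  {v: True, k: False}
  {k: True, v: False}


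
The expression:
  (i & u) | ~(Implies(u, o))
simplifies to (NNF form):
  u & (i | ~o)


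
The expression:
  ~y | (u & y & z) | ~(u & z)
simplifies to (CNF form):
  True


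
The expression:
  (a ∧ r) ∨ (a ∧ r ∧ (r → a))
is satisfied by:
  {r: True, a: True}


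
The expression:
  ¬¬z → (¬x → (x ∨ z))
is always true.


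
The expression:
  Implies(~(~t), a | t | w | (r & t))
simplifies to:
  True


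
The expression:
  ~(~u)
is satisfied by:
  {u: True}


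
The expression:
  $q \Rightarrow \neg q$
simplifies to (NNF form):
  $\neg q$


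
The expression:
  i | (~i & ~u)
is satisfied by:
  {i: True, u: False}
  {u: False, i: False}
  {u: True, i: True}


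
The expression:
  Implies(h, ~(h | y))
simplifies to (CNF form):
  ~h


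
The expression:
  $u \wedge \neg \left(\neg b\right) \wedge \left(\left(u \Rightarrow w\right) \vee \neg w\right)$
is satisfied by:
  {u: True, b: True}


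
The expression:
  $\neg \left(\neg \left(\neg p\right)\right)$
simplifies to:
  $\neg p$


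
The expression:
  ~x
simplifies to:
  ~x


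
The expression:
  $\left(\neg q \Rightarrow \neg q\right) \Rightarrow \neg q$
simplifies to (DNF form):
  $\neg q$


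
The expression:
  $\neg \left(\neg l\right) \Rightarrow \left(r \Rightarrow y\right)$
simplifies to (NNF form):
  $y \vee \neg l \vee \neg r$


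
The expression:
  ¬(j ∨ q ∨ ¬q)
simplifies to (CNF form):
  False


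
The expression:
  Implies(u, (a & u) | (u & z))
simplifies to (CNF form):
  a | z | ~u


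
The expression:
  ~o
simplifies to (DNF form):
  ~o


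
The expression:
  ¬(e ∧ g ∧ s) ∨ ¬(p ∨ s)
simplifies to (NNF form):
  ¬e ∨ ¬g ∨ ¬s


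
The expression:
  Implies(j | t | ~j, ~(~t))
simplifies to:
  t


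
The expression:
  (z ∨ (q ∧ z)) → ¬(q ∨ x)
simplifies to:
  (¬q ∧ ¬x) ∨ ¬z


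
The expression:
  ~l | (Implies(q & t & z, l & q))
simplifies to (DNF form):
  True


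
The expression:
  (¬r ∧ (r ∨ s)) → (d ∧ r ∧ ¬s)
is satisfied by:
  {r: True, s: False}
  {s: False, r: False}
  {s: True, r: True}


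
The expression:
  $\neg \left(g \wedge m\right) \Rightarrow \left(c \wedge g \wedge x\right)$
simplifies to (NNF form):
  $g \wedge \left(c \vee m\right) \wedge \left(m \vee x\right)$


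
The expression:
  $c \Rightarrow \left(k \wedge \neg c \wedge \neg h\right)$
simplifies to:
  $\neg c$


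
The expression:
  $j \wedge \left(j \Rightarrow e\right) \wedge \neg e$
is never true.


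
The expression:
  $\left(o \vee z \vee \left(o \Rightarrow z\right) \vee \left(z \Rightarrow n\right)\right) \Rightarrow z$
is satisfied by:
  {z: True}


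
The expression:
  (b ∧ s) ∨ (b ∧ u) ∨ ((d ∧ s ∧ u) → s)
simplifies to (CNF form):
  True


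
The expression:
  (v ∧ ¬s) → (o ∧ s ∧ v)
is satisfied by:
  {s: True, v: False}
  {v: False, s: False}
  {v: True, s: True}


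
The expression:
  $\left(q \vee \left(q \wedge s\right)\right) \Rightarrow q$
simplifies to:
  $\text{True}$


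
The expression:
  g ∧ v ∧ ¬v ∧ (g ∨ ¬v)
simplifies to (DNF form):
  False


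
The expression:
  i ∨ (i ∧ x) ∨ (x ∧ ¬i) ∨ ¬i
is always true.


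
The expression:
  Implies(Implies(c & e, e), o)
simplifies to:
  o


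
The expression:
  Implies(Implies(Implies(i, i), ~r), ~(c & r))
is always true.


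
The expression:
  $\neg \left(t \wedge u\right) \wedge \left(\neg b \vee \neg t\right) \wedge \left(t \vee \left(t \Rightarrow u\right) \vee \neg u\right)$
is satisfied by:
  {b: False, t: False, u: False}
  {u: True, b: False, t: False}
  {b: True, u: False, t: False}
  {u: True, b: True, t: False}
  {t: True, u: False, b: False}


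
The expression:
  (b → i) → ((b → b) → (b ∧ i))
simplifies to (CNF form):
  b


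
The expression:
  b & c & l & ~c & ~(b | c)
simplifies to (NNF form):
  False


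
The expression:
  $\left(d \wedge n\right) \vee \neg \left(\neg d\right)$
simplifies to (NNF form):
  $d$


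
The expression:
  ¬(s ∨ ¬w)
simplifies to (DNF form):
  w ∧ ¬s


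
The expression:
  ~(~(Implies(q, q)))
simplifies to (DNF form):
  True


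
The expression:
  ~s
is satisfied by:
  {s: False}


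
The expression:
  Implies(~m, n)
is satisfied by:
  {n: True, m: True}
  {n: True, m: False}
  {m: True, n: False}


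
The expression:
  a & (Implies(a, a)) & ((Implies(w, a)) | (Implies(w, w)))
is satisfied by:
  {a: True}


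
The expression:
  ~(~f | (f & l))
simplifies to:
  f & ~l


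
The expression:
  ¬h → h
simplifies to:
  h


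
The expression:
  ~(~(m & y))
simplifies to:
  m & y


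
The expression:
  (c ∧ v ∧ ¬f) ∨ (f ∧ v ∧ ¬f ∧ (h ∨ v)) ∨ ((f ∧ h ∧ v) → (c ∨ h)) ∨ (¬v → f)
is always true.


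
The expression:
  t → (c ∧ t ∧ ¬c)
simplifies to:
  ¬t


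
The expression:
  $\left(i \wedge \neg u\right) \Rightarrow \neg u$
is always true.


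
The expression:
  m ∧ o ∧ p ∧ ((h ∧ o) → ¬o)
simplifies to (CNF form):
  m ∧ o ∧ p ∧ ¬h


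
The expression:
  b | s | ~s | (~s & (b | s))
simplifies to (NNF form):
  True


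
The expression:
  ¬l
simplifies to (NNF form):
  ¬l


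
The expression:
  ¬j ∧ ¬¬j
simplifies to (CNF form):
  False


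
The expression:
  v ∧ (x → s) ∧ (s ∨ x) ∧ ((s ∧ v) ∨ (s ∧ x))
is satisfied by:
  {s: True, v: True}


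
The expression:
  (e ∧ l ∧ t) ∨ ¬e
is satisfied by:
  {t: True, l: True, e: False}
  {t: True, l: False, e: False}
  {l: True, t: False, e: False}
  {t: False, l: False, e: False}
  {t: True, e: True, l: True}


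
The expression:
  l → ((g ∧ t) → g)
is always true.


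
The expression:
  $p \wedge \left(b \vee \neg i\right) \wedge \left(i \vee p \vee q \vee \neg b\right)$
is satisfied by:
  {p: True, b: True, i: False}
  {p: True, i: False, b: False}
  {p: True, b: True, i: True}


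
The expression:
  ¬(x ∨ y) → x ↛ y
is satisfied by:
  {y: True, x: True}
  {y: True, x: False}
  {x: True, y: False}


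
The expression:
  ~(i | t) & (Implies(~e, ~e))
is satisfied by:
  {i: False, t: False}


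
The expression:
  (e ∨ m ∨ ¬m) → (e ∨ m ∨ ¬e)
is always true.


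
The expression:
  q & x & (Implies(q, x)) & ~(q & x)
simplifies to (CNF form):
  False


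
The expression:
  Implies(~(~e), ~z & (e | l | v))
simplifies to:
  ~e | ~z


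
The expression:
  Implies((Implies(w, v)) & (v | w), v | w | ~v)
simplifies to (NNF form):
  True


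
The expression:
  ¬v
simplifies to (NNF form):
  ¬v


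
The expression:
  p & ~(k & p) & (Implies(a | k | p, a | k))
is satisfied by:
  {a: True, p: True, k: False}


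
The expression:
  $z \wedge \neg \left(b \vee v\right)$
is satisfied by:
  {z: True, v: False, b: False}


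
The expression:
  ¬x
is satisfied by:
  {x: False}


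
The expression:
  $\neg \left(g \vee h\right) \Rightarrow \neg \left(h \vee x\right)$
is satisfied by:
  {g: True, h: True, x: False}
  {g: True, h: False, x: False}
  {h: True, g: False, x: False}
  {g: False, h: False, x: False}
  {x: True, g: True, h: True}
  {x: True, g: True, h: False}
  {x: True, h: True, g: False}


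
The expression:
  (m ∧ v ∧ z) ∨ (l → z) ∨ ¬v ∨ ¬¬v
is always true.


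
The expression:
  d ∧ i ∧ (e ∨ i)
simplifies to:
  d ∧ i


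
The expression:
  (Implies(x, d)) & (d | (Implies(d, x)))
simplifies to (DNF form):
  d | ~x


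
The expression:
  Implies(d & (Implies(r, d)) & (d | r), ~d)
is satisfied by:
  {d: False}


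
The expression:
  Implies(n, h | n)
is always true.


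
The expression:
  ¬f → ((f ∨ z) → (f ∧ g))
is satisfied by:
  {f: True, z: False}
  {z: False, f: False}
  {z: True, f: True}


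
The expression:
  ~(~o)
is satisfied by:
  {o: True}


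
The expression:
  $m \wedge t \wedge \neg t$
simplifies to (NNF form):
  $\text{False}$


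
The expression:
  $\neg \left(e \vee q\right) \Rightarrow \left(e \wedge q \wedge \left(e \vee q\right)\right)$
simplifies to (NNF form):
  $e \vee q$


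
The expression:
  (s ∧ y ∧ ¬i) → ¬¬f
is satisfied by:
  {i: True, f: True, s: False, y: False}
  {i: True, s: False, f: False, y: False}
  {f: True, i: False, s: False, y: False}
  {i: False, s: False, f: False, y: False}
  {y: True, i: True, f: True, s: False}
  {y: True, i: True, s: False, f: False}
  {y: True, f: True, i: False, s: False}
  {y: True, i: False, s: False, f: False}
  {i: True, s: True, f: True, y: False}
  {i: True, s: True, y: False, f: False}
  {s: True, f: True, y: False, i: False}
  {s: True, y: False, f: False, i: False}
  {i: True, s: True, y: True, f: True}
  {i: True, s: True, y: True, f: False}
  {s: True, y: True, f: True, i: False}
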